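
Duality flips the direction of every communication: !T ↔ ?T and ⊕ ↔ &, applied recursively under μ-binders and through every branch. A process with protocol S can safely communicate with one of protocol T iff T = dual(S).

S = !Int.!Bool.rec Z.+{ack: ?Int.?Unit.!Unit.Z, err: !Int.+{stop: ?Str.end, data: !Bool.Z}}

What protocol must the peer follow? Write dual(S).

!Int → ?Int
  !Bool → ?Bool
    rec Z → rec Z  (rec unchanged)
      +{ack,err} → &{ack,err}  (internal→external)
        case ack:
          ?Int → !Int
            ?Unit → !Unit
              !Unit → ?Unit
                dual(Z) = Z
        case err:
          !Int → ?Int
            +{stop,data} → &{stop,data}  (internal→external)
              case stop:
                ?Str → !Str
                  dual(end) = end
              case data:
                !Bool → ?Bool
                  dual(Z) = Z

?Int.?Bool.rec Z.&{ack: !Int.!Unit.?Unit.Z, err: ?Int.&{stop: !Str.end, data: ?Bool.Z}}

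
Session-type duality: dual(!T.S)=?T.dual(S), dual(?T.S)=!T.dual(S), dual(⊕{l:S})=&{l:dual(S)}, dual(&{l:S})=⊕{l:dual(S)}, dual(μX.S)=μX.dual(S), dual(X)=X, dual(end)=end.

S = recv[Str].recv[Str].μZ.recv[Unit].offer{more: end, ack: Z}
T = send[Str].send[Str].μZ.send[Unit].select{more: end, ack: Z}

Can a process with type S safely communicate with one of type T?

recv[Str] ‖ send[Str]  ok
  recv[Str] ‖ send[Str]  ok
    μZ ‖ μZ  ok (binder kept)
      recv[Unit] ‖ send[Unit]  ok
        offer{more,ack} ‖ select{more,ack}  ok label sets agree
          [more]
            end ‖ end  ok
          [ack]
            Z ‖ Z  ok

YES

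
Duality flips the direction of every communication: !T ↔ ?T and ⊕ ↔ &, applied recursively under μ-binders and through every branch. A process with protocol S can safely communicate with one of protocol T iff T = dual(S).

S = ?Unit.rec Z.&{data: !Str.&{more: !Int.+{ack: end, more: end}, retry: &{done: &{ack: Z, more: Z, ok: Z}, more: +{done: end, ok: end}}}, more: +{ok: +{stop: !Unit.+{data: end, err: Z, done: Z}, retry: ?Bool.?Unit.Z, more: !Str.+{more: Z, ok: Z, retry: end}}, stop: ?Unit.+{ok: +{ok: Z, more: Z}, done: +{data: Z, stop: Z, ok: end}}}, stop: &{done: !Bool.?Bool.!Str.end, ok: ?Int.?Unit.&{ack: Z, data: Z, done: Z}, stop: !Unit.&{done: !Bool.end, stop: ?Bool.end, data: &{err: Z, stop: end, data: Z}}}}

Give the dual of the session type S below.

?Unit → !Unit
  rec Z → rec Z  (μ self-dual)
    &{data,more,stop} → +{data,more,stop}  (offer→select)
      • data:
        !Str → ?Str
          &{more,retry} → +{more,retry}  (offer→select)
            • more:
              !Int → ?Int
                +{ack,more} → &{ack,more}  (internal→external)
                  • ack:
                    end self-dual
                  • more:
                    end self-dual
            • retry:
              &{done,more} → +{done,more}  (offer→select)
                • done:
                  &{ack,more,ok} → +{ack,more,ok}  (offer→select)
                    • ack:
                      Z self-dual
                    • more:
                      Z self-dual
                    • ok:
                      Z self-dual
                • more:
                  +{done,ok} → &{done,ok}  (internal→external)
                    • done:
                      end self-dual
                    • ok:
                      end self-dual
      • more:
        +{ok,stop} → &{ok,stop}  (internal→external)
          • ok:
            +{stop,retry,more} → &{stop,retry,more}  (internal→external)
              • stop:
                !Unit → ?Unit
                  +{data,err,done} → &{data,err,done}  (internal→external)
                    • data:
                      end self-dual
                    • err:
                      Z self-dual
                    • done:
                      Z self-dual
              • retry:
                ?Bool → !Bool
                  ?Unit → !Unit
                    Z self-dual
              • more:
                !Str → ?Str
                  +{more,ok,retry} → &{more,ok,retry}  (internal→external)
                    • more:
                      Z self-dual
                    • ok:
                      Z self-dual
                    • retry:
                      end self-dual
          • stop:
            ?Unit → !Unit
              +{ok,done} → &{ok,done}  (internal→external)
                • ok:
                  +{ok,more} → &{ok,more}  (internal→external)
                    • ok:
                      Z self-dual
                    • more:
                      Z self-dual
                • done:
                  +{data,stop,ok} → &{data,stop,ok}  (internal→external)
                    • data:
                      Z self-dual
                    • stop:
                      Z self-dual
                    • ok:
                      end self-dual
      • stop:
        &{done,ok,stop} → +{done,ok,stop}  (offer→select)
          • done:
            !Bool → ?Bool
              ?Bool → !Bool
                !Str → ?Str
                  end self-dual
          • ok:
            ?Int → !Int
              ?Unit → !Unit
                &{ack,data,done} → +{ack,data,done}  (offer→select)
                  • ack:
                    Z self-dual
                  • data:
                    Z self-dual
                  • done:
                    Z self-dual
          • stop:
            !Unit → ?Unit
              &{done,stop,data} → +{done,stop,data}  (offer→select)
                • done:
                  !Bool → ?Bool
                    end self-dual
                • stop:
                  ?Bool → !Bool
                    end self-dual
                • data:
                  &{err,stop,data} → +{err,stop,data}  (offer→select)
                    • err:
                      Z self-dual
                    • stop:
                      end self-dual
                    • data:
                      Z self-dual

!Unit.rec Z.+{data: ?Str.+{more: ?Int.&{ack: end, more: end}, retry: +{done: +{ack: Z, more: Z, ok: Z}, more: &{done: end, ok: end}}}, more: &{ok: &{stop: ?Unit.&{data: end, err: Z, done: Z}, retry: !Bool.!Unit.Z, more: ?Str.&{more: Z, ok: Z, retry: end}}, stop: !Unit.&{ok: &{ok: Z, more: Z}, done: &{data: Z, stop: Z, ok: end}}}, stop: +{done: ?Bool.!Bool.?Str.end, ok: !Int.!Unit.+{ack: Z, data: Z, done: Z}, stop: ?Unit.+{done: ?Bool.end, stop: !Bool.end, data: +{err: Z, stop: end, data: Z}}}}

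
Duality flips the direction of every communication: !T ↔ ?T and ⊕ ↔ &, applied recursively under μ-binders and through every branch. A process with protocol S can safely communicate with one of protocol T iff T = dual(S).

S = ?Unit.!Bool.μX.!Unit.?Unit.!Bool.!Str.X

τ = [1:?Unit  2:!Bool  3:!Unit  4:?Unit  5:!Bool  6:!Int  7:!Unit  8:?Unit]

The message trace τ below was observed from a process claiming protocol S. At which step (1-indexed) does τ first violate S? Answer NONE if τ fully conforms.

6

step 1: ?Unit  ok  state: !Bool.μX.…
step 2: !Bool  ok  state: μX.…
step 3: !Unit  ok  state: ?Unit.!Bool.!Str.μX.…
step 4: ?Unit  ok  state: !Bool.!Str.μX.…
step 5: !Bool  ok  state: !Str.μX.…
step 6: got !Int, protocol expects !Str  ✗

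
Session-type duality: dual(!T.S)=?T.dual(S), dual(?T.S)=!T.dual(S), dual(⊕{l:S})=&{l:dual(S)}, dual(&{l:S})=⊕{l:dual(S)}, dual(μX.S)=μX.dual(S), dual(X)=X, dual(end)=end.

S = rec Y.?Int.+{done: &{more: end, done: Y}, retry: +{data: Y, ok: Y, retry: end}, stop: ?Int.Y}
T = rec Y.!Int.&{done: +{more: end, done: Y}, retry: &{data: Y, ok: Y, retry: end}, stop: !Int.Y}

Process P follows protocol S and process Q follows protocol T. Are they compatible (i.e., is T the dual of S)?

rec Y vs rec Y  ✓ (rec unchanged)
  ?Int vs !Int  ✓
    +{done,retry,stop} vs &{done,retry,stop}  ✓ label sets agree
      case done:
        &{more,done} vs +{more,done}  ✓ label sets agree
          case more:
            end vs end  ✓
          case done:
            Y vs Y  ✓
      case retry:
        +{data,ok,retry} vs &{data,ok,retry}  ✓ label sets agree
          case data:
            Y vs Y  ✓
          case ok:
            Y vs Y  ✓
          case retry:
            end vs end  ✓
      case stop:
        ?Int vs !Int  ✓
          Y vs Y  ✓

YES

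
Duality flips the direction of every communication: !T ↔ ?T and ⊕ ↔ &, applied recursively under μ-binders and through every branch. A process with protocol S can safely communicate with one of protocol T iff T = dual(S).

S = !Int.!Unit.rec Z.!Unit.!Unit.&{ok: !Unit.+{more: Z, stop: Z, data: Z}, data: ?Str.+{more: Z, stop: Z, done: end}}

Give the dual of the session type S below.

?Int.?Unit.rec Z.?Unit.?Unit.+{ok: ?Unit.&{more: Z, stop: Z, data: Z}, data: !Str.&{more: Z, stop: Z, done: end}}

!Int ↦ ?Int
  !Unit ↦ ?Unit
    rec Z ↦ rec Z  (binder kept)
      !Unit ↦ ?Unit
        !Unit ↦ ?Unit
          &{ok,data} ↦ +{ok,data}  (offer→select)
            [ok]
              !Unit ↦ ?Unit
                +{more,stop,data} ↦ &{more,stop,data}  (internal→external)
                  [more]
                    dual(Z) = Z
                  [stop]
                    dual(Z) = Z
                  [data]
                    dual(Z) = Z
            [data]
              ?Str ↦ !Str
                +{more,stop,done} ↦ &{more,stop,done}  (internal→external)
                  [more]
                    dual(Z) = Z
                  [stop]
                    dual(Z) = Z
                  [done]
                    dual(end) = end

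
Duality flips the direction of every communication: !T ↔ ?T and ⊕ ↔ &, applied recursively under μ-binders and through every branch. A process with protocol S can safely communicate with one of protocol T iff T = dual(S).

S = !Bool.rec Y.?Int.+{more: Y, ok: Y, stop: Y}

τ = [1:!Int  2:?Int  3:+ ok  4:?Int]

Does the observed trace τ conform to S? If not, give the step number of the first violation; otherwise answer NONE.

1

@1 got !Int, protocol expects !Bool  ✗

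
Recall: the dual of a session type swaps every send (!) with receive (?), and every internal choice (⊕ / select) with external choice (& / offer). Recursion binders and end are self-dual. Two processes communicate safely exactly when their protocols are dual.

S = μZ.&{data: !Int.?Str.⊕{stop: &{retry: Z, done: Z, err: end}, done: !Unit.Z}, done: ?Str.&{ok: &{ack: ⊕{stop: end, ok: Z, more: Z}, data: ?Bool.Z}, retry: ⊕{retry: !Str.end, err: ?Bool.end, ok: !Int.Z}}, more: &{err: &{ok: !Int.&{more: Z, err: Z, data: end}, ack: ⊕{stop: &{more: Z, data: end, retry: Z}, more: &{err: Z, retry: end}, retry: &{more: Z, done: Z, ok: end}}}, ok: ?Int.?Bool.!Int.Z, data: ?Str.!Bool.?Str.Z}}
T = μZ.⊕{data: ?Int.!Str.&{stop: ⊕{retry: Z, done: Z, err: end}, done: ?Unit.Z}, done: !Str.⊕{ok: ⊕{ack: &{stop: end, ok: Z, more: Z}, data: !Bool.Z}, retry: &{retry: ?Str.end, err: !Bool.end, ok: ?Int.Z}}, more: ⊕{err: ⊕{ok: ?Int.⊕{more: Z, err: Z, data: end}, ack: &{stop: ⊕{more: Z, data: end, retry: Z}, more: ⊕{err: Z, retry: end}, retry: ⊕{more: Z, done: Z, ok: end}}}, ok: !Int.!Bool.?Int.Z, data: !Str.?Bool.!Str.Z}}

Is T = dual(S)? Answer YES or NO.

YES

μZ vs μZ  match (μ self-dual)
  &{data,done,more} vs ⊕{data,done,more}  match same labels
    • data:
      !Int vs ?Int  match
        ?Str vs !Str  match
          ⊕{stop,done} vs &{stop,done}  match same labels
            • stop:
              &{retry,done,err} vs ⊕{retry,done,err}  match same labels
                • retry:
                  Z vs Z  match
                • done:
                  Z vs Z  match
                • err:
                  end vs end  match
            • done:
              !Unit vs ?Unit  match
                Z vs Z  match
    • done:
      ?Str vs !Str  match
        &{ok,retry} vs ⊕{ok,retry}  match same labels
          • ok:
            &{ack,data} vs ⊕{ack,data}  match same labels
              • ack:
                ⊕{stop,ok,more} vs &{stop,ok,more}  match same labels
                  • stop:
                    end vs end  match
                  • ok:
                    Z vs Z  match
                  • more:
                    Z vs Z  match
              • data:
                ?Bool vs !Bool  match
                  Z vs Z  match
          • retry:
            ⊕{retry,err,ok} vs &{retry,err,ok}  match same labels
              • retry:
                !Str vs ?Str  match
                  end vs end  match
              • err:
                ?Bool vs !Bool  match
                  end vs end  match
              • ok:
                !Int vs ?Int  match
                  Z vs Z  match
    • more:
      &{err,ok,data} vs ⊕{err,ok,data}  match same labels
        • err:
          &{ok,ack} vs ⊕{ok,ack}  match same labels
            • ok:
              !Int vs ?Int  match
                &{more,err,data} vs ⊕{more,err,data}  match same labels
                  • more:
                    Z vs Z  match
                  • err:
                    Z vs Z  match
                  • data:
                    end vs end  match
            • ack:
              ⊕{stop,more,retry} vs &{stop,more,retry}  match same labels
                • stop:
                  &{more,data,retry} vs ⊕{more,data,retry}  match same labels
                    • more:
                      Z vs Z  match
                    • data:
                      end vs end  match
                    • retry:
                      Z vs Z  match
                • more:
                  &{err,retry} vs ⊕{err,retry}  match same labels
                    • err:
                      Z vs Z  match
                    • retry:
                      end vs end  match
                • retry:
                  &{more,done,ok} vs ⊕{more,done,ok}  match same labels
                    • more:
                      Z vs Z  match
                    • done:
                      Z vs Z  match
                    • ok:
                      end vs end  match
        • ok:
          ?Int vs !Int  match
            ?Bool vs !Bool  match
              !Int vs ?Int  match
                Z vs Z  match
        • data:
          ?Str vs !Str  match
            !Bool vs ?Bool  match
              ?Str vs !Str  match
                Z vs Z  match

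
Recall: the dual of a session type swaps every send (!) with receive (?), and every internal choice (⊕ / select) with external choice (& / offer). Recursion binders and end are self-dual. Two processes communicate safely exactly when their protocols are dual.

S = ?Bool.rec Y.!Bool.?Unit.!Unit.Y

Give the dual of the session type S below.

!Bool.rec Y.?Bool.!Unit.?Unit.Y

?Bool = !Bool
  rec Y = rec Y  (binder kept)
    !Bool = ?Bool
      ?Unit = !Unit
        !Unit = ?Unit
          dual(Y) = Y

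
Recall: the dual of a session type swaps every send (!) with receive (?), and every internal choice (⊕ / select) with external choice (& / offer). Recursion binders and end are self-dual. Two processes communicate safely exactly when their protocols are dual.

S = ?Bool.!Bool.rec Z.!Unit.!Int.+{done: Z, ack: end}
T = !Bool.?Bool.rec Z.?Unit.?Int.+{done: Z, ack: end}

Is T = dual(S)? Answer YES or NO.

NO

?Bool ‖ !Bool  ok
  !Bool ‖ ?Bool  ok
    rec Z ‖ rec Z  ok (binder kept)
      !Unit ‖ ?Unit  ok
        !Int ‖ ?Int  ok
          +{done,ack} ‖ +{done,ack}  ✗ choice polarity not flipped — not dual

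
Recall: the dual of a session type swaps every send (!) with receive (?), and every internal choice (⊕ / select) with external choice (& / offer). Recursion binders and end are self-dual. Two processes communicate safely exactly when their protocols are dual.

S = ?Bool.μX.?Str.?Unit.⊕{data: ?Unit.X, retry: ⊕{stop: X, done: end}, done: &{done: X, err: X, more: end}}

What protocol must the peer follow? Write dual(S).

?Bool = !Bool
  μX = μX  (binder kept)
    ?Str = !Str
      ?Unit = !Unit
        ⊕{data,retry,done} = &{data,retry,done}  (internal→external)
          case data:
            ?Unit = !Unit
              X self-dual
          case retry:
            ⊕{stop,done} = &{stop,done}  (internal→external)
              case stop:
                X self-dual
              case done:
                end self-dual
          case done:
            &{done,err,more} = ⊕{done,err,more}  (external→internal)
              case done:
                X self-dual
              case err:
                X self-dual
              case more:
                end self-dual

!Bool.μX.!Str.!Unit.&{data: !Unit.X, retry: &{stop: X, done: end}, done: ⊕{done: X, err: X, more: end}}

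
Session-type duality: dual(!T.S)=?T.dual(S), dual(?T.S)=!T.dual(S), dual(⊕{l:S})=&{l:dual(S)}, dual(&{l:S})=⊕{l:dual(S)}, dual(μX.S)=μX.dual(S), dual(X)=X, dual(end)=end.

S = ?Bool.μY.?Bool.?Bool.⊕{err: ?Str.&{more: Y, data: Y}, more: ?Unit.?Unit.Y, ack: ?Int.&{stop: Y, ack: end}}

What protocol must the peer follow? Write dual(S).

?Bool → !Bool
  μY → μY  (μ self-dual)
    ?Bool → !Bool
      ?Bool → !Bool
        ⊕{err,more,ack} → &{err,more,ack}  (internal→external)
          [err]
            ?Str → !Str
              &{more,data} → ⊕{more,data}  (external→internal)
                [more]
                  Y ↦ Y
                [data]
                  Y ↦ Y
          [more]
            ?Unit → !Unit
              ?Unit → !Unit
                Y ↦ Y
          [ack]
            ?Int → !Int
              &{stop,ack} → ⊕{stop,ack}  (external→internal)
                [stop]
                  Y ↦ Y
                [ack]
                  end ↦ end

!Bool.μY.!Bool.!Bool.&{err: !Str.⊕{more: Y, data: Y}, more: !Unit.!Unit.Y, ack: !Int.⊕{stop: Y, ack: end}}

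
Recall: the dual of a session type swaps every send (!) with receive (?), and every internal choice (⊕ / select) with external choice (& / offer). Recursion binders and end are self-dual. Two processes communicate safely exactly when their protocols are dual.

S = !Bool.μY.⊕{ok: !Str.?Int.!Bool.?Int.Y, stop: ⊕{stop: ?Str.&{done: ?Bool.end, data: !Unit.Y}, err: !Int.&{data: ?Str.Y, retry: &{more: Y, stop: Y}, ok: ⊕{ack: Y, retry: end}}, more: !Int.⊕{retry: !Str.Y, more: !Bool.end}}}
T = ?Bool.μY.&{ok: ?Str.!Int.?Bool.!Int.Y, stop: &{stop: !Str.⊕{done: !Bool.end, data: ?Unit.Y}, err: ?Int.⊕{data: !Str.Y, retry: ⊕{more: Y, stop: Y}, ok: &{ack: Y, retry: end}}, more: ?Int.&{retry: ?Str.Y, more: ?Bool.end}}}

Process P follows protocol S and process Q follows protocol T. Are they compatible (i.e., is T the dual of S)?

!Bool | ?Bool  match
  μY | μY  match (binder kept)
    ⊕{ok,stop} | &{ok,stop}  match same labels
      [ok]
        !Str | ?Str  match
          ?Int | !Int  match
            !Bool | ?Bool  match
              ?Int | !Int  match
                Y | Y  match
      [stop]
        ⊕{stop,err,more} | &{stop,err,more}  match same labels
          [stop]
            ?Str | !Str  match
              &{done,data} | ⊕{done,data}  match same labels
                [done]
                  ?Bool | !Bool  match
                    end | end  match
                [data]
                  !Unit | ?Unit  match
                    Y | Y  match
          [err]
            !Int | ?Int  match
              &{data,retry,ok} | ⊕{data,retry,ok}  match same labels
                [data]
                  ?Str | !Str  match
                    Y | Y  match
                [retry]
                  &{more,stop} | ⊕{more,stop}  match same labels
                    [more]
                      Y | Y  match
                    [stop]
                      Y | Y  match
                [ok]
                  ⊕{ack,retry} | &{ack,retry}  match same labels
                    [ack]
                      Y | Y  match
                    [retry]
                      end | end  match
          [more]
            !Int | ?Int  match
              ⊕{retry,more} | &{retry,more}  match same labels
                [retry]
                  !Str | ?Str  match
                    Y | Y  match
                [more]
                  !Bool | ?Bool  match
                    end | end  match

YES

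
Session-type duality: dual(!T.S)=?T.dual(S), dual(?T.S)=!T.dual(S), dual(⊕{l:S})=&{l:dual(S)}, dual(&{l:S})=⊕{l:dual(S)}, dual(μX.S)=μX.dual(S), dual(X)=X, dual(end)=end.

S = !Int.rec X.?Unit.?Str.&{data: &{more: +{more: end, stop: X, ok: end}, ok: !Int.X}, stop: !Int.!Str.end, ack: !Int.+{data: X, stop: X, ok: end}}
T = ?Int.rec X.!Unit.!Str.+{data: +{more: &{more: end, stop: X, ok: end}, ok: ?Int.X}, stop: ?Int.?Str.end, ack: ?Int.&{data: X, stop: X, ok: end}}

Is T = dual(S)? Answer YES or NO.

!Int vs ?Int  ✓
  rec X vs rec X  ✓ (rec unchanged)
    ?Unit vs !Unit  ✓
      ?Str vs !Str  ✓
        &{data,stop,ack} vs +{data,stop,ack}  ✓ same labels
          [data]
            &{more,ok} vs +{more,ok}  ✓ same labels
              [more]
                +{more,stop,ok} vs &{more,stop,ok}  ✓ same labels
                  [more]
                    end vs end  ✓
                  [stop]
                    X vs X  ✓
                  [ok]
                    end vs end  ✓
              [ok]
                !Int vs ?Int  ✓
                  X vs X  ✓
          [stop]
            !Int vs ?Int  ✓
              !Str vs ?Str  ✓
                end vs end  ✓
          [ack]
            !Int vs ?Int  ✓
              +{data,stop,ok} vs &{data,stop,ok}  ✓ same labels
                [data]
                  X vs X  ✓
                [stop]
                  X vs X  ✓
                [ok]
                  end vs end  ✓

YES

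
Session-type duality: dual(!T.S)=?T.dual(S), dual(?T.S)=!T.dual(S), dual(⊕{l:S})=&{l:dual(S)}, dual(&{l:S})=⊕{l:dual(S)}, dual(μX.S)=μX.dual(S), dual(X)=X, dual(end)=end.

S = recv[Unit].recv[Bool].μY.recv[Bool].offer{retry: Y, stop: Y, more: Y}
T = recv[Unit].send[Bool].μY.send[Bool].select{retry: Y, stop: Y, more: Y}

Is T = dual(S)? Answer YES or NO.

recv[Unit] ‖ recv[Unit]  ✗ same direction on both sides — not dual

NO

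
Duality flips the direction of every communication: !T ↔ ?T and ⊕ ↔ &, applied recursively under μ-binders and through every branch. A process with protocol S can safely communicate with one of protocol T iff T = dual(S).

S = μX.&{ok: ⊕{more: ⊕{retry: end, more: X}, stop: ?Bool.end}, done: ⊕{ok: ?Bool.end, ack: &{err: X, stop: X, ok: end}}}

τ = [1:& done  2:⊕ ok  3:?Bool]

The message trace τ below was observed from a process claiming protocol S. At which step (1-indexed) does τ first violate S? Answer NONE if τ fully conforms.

step 1: & done  match  state: ⊕{ok: ?Bool.end, ack: &{err: μX.…, stop: μX.…, ok: end}}
step 2: ⊕ ok  match  state: ?Bool.end
step 3: ?Bool  match  state: end
τ conforms to S (length 3)

NONE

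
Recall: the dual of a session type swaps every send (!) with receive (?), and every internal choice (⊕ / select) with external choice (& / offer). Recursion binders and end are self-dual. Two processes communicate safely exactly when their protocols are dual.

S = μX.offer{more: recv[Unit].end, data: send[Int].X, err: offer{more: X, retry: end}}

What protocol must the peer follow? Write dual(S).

μX.select{more: send[Unit].end, data: recv[Int].X, err: select{more: X, retry: end}}

μX → μX  (binder kept)
  offer{more,data,err} → select{more,data,err}  (offer→select)
    • more:
      recv[Unit] → send[Unit]
        end ↦ end
    • data:
      send[Int] → recv[Int]
        X ↦ X
    • err:
      offer{more,retry} → select{more,retry}  (offer→select)
        • more:
          X ↦ X
        • retry:
          end ↦ end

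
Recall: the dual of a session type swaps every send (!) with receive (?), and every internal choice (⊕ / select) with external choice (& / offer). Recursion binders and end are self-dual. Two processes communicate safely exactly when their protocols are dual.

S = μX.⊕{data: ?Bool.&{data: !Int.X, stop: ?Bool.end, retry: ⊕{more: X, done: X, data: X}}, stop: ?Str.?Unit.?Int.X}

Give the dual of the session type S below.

μX.&{data: !Bool.⊕{data: ?Int.X, stop: !Bool.end, retry: &{more: X, done: X, data: X}}, stop: !Str.!Unit.!Int.X}

μX → μX  (binder kept)
  ⊕{data,stop} → &{data,stop}  (internal→external)
    [data]
      ?Bool → !Bool
        &{data,stop,retry} → ⊕{data,stop,retry}  (external→internal)
          [data]
            !Int → ?Int
              X ↦ X
          [stop]
            ?Bool → !Bool
              end ↦ end
          [retry]
            ⊕{more,done,data} → &{more,done,data}  (internal→external)
              [more]
                X ↦ X
              [done]
                X ↦ X
              [data]
                X ↦ X
    [stop]
      ?Str → !Str
        ?Unit → !Unit
          ?Int → !Int
            X ↦ X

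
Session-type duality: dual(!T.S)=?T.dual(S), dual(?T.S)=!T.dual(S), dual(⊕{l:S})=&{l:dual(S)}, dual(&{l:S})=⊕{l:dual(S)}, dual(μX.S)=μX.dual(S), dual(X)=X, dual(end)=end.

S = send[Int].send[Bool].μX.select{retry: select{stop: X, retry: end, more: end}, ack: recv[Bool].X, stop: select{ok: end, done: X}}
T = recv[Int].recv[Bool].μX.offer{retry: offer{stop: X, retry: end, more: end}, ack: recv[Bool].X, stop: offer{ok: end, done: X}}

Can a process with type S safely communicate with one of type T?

NO

send[Int] | recv[Int]  ok
  send[Bool] | recv[Bool]  ok
    μX | μX  ok (rec unchanged)
      select{retry,ack,stop} | offer{retry,ack,stop}  ok labels match
        [retry]
          select{stop,retry,more} | offer{stop,retry,more}  ok labels match
            [stop]
              X | X  ok
            [retry]
              end | end  ok
            [more]
              end | end  ok
        [ack]
          recv[Bool] | recv[Bool]  ✗ same direction on both sides — not dual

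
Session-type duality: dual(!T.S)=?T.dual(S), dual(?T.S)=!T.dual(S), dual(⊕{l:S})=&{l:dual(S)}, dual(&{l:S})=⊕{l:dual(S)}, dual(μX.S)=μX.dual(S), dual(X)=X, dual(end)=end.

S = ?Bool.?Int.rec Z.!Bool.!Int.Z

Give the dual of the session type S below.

!Bool.!Int.rec Z.?Bool.?Int.Z

?Bool → !Bool
  ?Int → !Int
    rec Z → rec Z  (μ self-dual)
      !Bool → ?Bool
        !Int → ?Int
          Z self-dual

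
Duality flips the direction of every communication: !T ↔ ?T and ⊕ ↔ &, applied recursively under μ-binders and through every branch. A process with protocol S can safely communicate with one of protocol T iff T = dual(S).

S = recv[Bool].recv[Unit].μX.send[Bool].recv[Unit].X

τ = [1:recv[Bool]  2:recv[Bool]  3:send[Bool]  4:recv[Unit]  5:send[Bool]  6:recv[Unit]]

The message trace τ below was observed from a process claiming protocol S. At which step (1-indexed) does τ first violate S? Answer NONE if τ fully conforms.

[1] recv[Bool]  ok  residual = recv[Unit].μX.…
[2] got recv[Bool], protocol expects recv[Unit]  ✗

2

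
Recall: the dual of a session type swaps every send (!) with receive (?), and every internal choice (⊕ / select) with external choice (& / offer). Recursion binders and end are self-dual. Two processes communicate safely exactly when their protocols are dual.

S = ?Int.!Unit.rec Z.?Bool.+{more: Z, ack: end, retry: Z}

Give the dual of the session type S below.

!Int.?Unit.rec Z.!Bool.&{more: Z, ack: end, retry: Z}

?Int → !Int
  !Unit → ?Unit
    rec Z → rec Z  (rec unchanged)
      ?Bool → !Bool
        +{more,ack,retry} → &{more,ack,retry}  (⊕→&)
          • more:
            dual(Z) = Z
          • ack:
            dual(end) = end
          • retry:
            dual(Z) = Z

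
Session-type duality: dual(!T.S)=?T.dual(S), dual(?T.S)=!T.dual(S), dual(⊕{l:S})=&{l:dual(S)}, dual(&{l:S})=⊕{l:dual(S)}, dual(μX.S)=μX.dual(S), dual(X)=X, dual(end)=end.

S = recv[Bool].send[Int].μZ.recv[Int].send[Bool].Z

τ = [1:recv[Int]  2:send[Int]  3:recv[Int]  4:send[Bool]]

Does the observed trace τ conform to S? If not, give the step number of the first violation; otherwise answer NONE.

step 1: got recv[Int], protocol expects recv[Bool]  ✗

1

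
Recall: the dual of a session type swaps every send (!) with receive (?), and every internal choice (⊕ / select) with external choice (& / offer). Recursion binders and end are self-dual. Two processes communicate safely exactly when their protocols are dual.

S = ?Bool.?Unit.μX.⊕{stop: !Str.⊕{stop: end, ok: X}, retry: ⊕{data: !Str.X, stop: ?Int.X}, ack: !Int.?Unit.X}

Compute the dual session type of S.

?Bool ↦ !Bool
  ?Unit ↦ !Unit
    μX ↦ μX  (rec unchanged)
      ⊕{stop,retry,ack} ↦ &{stop,retry,ack}  (⊕→&)
        case stop:
          !Str ↦ ?Str
            ⊕{stop,ok} ↦ &{stop,ok}  (⊕→&)
              case stop:
                end self-dual
              case ok:
                X self-dual
        case retry:
          ⊕{data,stop} ↦ &{data,stop}  (⊕→&)
            case data:
              !Str ↦ ?Str
                X self-dual
            case stop:
              ?Int ↦ !Int
                X self-dual
        case ack:
          !Int ↦ ?Int
            ?Unit ↦ !Unit
              X self-dual

!Bool.!Unit.μX.&{stop: ?Str.&{stop: end, ok: X}, retry: &{data: ?Str.X, stop: !Int.X}, ack: ?Int.!Unit.X}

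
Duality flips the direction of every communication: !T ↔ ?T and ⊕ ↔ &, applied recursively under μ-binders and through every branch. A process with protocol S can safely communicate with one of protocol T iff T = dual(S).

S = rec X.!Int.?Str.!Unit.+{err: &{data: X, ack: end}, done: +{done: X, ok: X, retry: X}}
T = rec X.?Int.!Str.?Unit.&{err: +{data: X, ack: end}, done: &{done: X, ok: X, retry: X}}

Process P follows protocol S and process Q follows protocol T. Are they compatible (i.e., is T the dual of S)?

YES

rec X | rec X  ✓ (rec unchanged)
  !Int | ?Int  ✓
    ?Str | !Str  ✓
      !Unit | ?Unit  ✓
        +{err,done} | &{err,done}  ✓ same labels
          [err]
            &{data,ack} | +{data,ack}  ✓ same labels
              [data]
                X | X  ✓
              [ack]
                end | end  ✓
          [done]
            +{done,ok,retry} | &{done,ok,retry}  ✓ same labels
              [done]
                X | X  ✓
              [ok]
                X | X  ✓
              [retry]
                X | X  ✓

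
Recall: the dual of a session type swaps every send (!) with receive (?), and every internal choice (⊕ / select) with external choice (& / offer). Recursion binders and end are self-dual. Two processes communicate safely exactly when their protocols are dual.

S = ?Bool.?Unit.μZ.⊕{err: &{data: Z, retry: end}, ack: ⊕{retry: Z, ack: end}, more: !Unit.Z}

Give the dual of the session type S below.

!Bool.!Unit.μZ.&{err: ⊕{data: Z, retry: end}, ack: &{retry: Z, ack: end}, more: ?Unit.Z}

?Bool = !Bool
  ?Unit = !Unit
    μZ = μZ  (rec unchanged)
      ⊕{err,ack,more} = &{err,ack,more}  (⊕→&)
        case err:
          &{data,retry} = ⊕{data,retry}  (offer→select)
            case data:
              Z self-dual
            case retry:
              end self-dual
        case ack:
          ⊕{retry,ack} = &{retry,ack}  (⊕→&)
            case retry:
              Z self-dual
            case ack:
              end self-dual
        case more:
          !Unit = ?Unit
            Z self-dual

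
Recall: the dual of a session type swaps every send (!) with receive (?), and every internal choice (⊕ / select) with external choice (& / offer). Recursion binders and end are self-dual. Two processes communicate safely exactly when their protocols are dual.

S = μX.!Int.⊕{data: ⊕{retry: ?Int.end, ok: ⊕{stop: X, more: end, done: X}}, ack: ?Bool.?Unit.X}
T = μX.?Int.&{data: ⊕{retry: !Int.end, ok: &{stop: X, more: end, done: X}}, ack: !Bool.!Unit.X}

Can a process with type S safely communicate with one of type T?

NO

μX ‖ μX  ✓ (binder kept)
  !Int ‖ ?Int  ✓
    ⊕{data,ack} ‖ &{data,ack}  ✓ same labels
      • data:
        ⊕{retry,ok} ‖ ⊕{retry,ok}  ✗ choice polarity not flipped — not dual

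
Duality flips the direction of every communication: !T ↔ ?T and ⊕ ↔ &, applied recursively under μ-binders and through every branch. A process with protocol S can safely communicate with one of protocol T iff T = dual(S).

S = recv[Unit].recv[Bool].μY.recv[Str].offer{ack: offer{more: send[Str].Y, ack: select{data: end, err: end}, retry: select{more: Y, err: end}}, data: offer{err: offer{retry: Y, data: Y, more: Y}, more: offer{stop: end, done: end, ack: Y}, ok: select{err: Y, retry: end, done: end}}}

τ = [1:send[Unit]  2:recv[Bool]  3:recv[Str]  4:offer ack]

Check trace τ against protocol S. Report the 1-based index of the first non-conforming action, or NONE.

1

@1 got send[Unit], protocol expects recv[Unit]  ✗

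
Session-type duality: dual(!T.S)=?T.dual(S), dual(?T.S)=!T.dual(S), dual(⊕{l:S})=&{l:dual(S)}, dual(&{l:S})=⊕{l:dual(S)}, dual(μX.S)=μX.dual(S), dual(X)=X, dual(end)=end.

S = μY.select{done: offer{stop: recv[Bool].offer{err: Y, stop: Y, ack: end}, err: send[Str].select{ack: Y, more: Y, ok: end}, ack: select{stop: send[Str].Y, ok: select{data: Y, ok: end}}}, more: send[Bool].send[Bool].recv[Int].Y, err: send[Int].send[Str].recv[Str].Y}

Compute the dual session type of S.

μY = μY  (binder kept)
  select{done,more,err} = offer{done,more,err}  (internal→external)
    case done:
      offer{stop,err,ack} = select{stop,err,ack}  (&→⊕)
        case stop:
          recv[Bool] = send[Bool]
            offer{err,stop,ack} = select{err,stop,ack}  (&→⊕)
              case err:
                Y ↦ Y
              case stop:
                Y ↦ Y
              case ack:
                end ↦ end
        case err:
          send[Str] = recv[Str]
            select{ack,more,ok} = offer{ack,more,ok}  (internal→external)
              case ack:
                Y ↦ Y
              case more:
                Y ↦ Y
              case ok:
                end ↦ end
        case ack:
          select{stop,ok} = offer{stop,ok}  (internal→external)
            case stop:
              send[Str] = recv[Str]
                Y ↦ Y
            case ok:
              select{data,ok} = offer{data,ok}  (internal→external)
                case data:
                  Y ↦ Y
                case ok:
                  end ↦ end
    case more:
      send[Bool] = recv[Bool]
        send[Bool] = recv[Bool]
          recv[Int] = send[Int]
            Y ↦ Y
    case err:
      send[Int] = recv[Int]
        send[Str] = recv[Str]
          recv[Str] = send[Str]
            Y ↦ Y

μY.offer{done: select{stop: send[Bool].select{err: Y, stop: Y, ack: end}, err: recv[Str].offer{ack: Y, more: Y, ok: end}, ack: offer{stop: recv[Str].Y, ok: offer{data: Y, ok: end}}}, more: recv[Bool].recv[Bool].send[Int].Y, err: recv[Int].recv[Str].send[Str].Y}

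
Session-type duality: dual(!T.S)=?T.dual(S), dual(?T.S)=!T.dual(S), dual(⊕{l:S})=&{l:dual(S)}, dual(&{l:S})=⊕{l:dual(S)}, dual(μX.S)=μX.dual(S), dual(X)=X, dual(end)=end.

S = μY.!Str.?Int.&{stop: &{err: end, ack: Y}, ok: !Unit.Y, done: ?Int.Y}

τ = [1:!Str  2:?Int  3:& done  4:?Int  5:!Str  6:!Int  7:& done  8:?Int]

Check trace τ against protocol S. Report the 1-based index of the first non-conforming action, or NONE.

6

@1 !Str  ok  cont: ?Int.&{stop: &{err: end, ack: μY.…}, ok: !Unit.μY.…, done: ?Int.μY.…}
@2 ?Int  ok  cont: &{stop: &{err: end, ack: μY.…}, ok: !Unit.μY.…, done: ?Int.μY.…}
@3 & done  ok  cont: ?Int.μY.…
@4 ?Int  ok  cont: μY.…
@5 !Str  ok  cont: ?Int.&{stop: &{err: end, ack: μY.…}, ok: !Unit.μY.…, done: ?Int.μY.…}
@6 got !Int, protocol expects ?Int  ✗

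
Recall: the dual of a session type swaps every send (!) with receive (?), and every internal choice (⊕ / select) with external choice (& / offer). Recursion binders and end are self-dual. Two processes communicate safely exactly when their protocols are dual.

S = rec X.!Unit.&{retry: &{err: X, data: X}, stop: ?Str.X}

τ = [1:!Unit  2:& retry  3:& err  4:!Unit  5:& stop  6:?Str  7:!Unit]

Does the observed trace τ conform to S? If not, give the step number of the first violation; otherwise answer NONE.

@1 !Unit  match  cont: &{retry: &{err: rec X.…, data: rec X.…}, stop: ?Str.rec X.…}
@2 & retry  match  cont: &{err: rec X.…, data: rec X.…}
@3 & err  match  cont: rec X.…
@4 !Unit  match  cont: &{retry: &{err: rec X.…, data: rec X.…}, stop: ?Str.rec X.…}
@5 & stop  match  cont: ?Str.rec X.…
@6 ?Str  match  cont: rec X.…
@7 !Unit  match  cont: &{retry: &{err: rec X.…, data: rec X.…}, stop: ?Str.rec X.…}
trace exhausted — no violation

NONE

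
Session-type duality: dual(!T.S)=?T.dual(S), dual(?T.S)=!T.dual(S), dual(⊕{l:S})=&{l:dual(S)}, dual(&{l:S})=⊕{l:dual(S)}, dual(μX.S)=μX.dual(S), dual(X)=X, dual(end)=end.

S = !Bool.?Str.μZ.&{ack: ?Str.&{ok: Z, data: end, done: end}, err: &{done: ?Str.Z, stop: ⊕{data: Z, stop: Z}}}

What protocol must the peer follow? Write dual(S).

!Bool → ?Bool
  ?Str → !Str
    μZ → μZ  (rec unchanged)
      &{ack,err} → ⊕{ack,err}  (&→⊕)
        case ack:
          ?Str → !Str
            &{ok,data,done} → ⊕{ok,data,done}  (&→⊕)
              case ok:
                Z ↦ Z
              case data:
                end ↦ end
              case done:
                end ↦ end
        case err:
          &{done,stop} → ⊕{done,stop}  (&→⊕)
            case done:
              ?Str → !Str
                Z ↦ Z
            case stop:
              ⊕{data,stop} → &{data,stop}  (select→offer)
                case data:
                  Z ↦ Z
                case stop:
                  Z ↦ Z

?Bool.!Str.μZ.⊕{ack: !Str.⊕{ok: Z, data: end, done: end}, err: ⊕{done: !Str.Z, stop: &{data: Z, stop: Z}}}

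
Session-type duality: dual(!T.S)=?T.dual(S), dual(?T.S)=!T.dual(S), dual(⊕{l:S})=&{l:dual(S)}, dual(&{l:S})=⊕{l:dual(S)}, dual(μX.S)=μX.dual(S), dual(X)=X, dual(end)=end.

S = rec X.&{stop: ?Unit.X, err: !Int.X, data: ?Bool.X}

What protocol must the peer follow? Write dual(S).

rec X.+{stop: !Unit.X, err: ?Int.X, data: !Bool.X}

rec X ↦ rec X  (rec unchanged)
  &{stop,err,data} ↦ +{stop,err,data}  (&→⊕)
    [stop]
      ?Unit ↦ !Unit
        X self-dual
    [err]
      !Int ↦ ?Int
        X self-dual
    [data]
      ?Bool ↦ !Bool
        X self-dual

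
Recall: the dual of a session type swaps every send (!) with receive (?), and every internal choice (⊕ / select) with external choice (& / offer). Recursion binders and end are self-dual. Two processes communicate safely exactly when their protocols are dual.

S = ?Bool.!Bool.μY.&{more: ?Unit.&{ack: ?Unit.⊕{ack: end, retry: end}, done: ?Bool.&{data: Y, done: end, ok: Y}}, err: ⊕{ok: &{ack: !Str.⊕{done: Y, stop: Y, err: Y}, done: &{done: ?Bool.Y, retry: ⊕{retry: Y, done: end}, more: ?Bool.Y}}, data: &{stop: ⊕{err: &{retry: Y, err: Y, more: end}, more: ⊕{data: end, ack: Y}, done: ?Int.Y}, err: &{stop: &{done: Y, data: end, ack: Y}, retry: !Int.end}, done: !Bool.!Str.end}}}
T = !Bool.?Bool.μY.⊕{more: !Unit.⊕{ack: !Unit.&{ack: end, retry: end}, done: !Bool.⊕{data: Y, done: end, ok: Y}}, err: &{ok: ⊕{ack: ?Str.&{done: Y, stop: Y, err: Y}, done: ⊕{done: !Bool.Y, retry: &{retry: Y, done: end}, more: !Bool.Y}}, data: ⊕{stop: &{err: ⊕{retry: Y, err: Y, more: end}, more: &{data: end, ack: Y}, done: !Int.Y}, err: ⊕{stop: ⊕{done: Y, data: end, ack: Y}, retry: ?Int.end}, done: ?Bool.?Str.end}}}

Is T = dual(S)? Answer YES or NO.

?Bool vs !Bool  ok
  !Bool vs ?Bool  ok
    μY vs μY  ok (μ self-dual)
      &{more,err} vs ⊕{more,err}  ok labels match
        case more:
          ?Unit vs !Unit  ok
            &{ack,done} vs ⊕{ack,done}  ok labels match
              case ack:
                ?Unit vs !Unit  ok
                  ⊕{ack,retry} vs &{ack,retry}  ok labels match
                    case ack:
                      end vs end  ok
                    case retry:
                      end vs end  ok
              case done:
                ?Bool vs !Bool  ok
                  &{data,done,ok} vs ⊕{data,done,ok}  ok labels match
                    case data:
                      Y vs Y  ok
                    case done:
                      end vs end  ok
                    case ok:
                      Y vs Y  ok
        case err:
          ⊕{ok,data} vs &{ok,data}  ok labels match
            case ok:
              &{ack,done} vs ⊕{ack,done}  ok labels match
                case ack:
                  !Str vs ?Str  ok
                    ⊕{done,stop,err} vs &{done,stop,err}  ok labels match
                      case done:
                        Y vs Y  ok
                      case stop:
                        Y vs Y  ok
                      case err:
                        Y vs Y  ok
                case done:
                  &{done,retry,more} vs ⊕{done,retry,more}  ok labels match
                    case done:
                      ?Bool vs !Bool  ok
                        Y vs Y  ok
                    case retry:
                      ⊕{retry,done} vs &{retry,done}  ok labels match
                        case retry:
                          Y vs Y  ok
                        case done:
                          end vs end  ok
                    case more:
                      ?Bool vs !Bool  ok
                        Y vs Y  ok
            case data:
              &{stop,err,done} vs ⊕{stop,err,done}  ok labels match
                case stop:
                  ⊕{err,more,done} vs &{err,more,done}  ok labels match
                    case err:
                      &{retry,err,more} vs ⊕{retry,err,more}  ok labels match
                        case retry:
                          Y vs Y  ok
                        case err:
                          Y vs Y  ok
                        case more:
                          end vs end  ok
                    case more:
                      ⊕{data,ack} vs &{data,ack}  ok labels match
                        case data:
                          end vs end  ok
                        case ack:
                          Y vs Y  ok
                    case done:
                      ?Int vs !Int  ok
                        Y vs Y  ok
                case err:
                  &{stop,retry} vs ⊕{stop,retry}  ok labels match
                    case stop:
                      &{done,data,ack} vs ⊕{done,data,ack}  ok labels match
                        case done:
                          Y vs Y  ok
                        case data:
                          end vs end  ok
                        case ack:
                          Y vs Y  ok
                    case retry:
                      !Int vs ?Int  ok
                        end vs end  ok
                case done:
                  !Bool vs ?Bool  ok
                    !Str vs ?Str  ok
                      end vs end  ok

YES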